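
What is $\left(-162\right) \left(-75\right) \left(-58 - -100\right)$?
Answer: $510300$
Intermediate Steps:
$\left(-162\right) \left(-75\right) \left(-58 - -100\right) = 12150 \left(-58 + 100\right) = 12150 \cdot 42 = 510300$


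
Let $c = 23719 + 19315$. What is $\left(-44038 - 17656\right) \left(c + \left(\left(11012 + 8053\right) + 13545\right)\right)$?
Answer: $-4666780936$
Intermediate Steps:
$c = 43034$
$\left(-44038 - 17656\right) \left(c + \left(\left(11012 + 8053\right) + 13545\right)\right) = \left(-44038 - 17656\right) \left(43034 + \left(\left(11012 + 8053\right) + 13545\right)\right) = - 61694 \left(43034 + \left(19065 + 13545\right)\right) = - 61694 \left(43034 + 32610\right) = \left(-61694\right) 75644 = -4666780936$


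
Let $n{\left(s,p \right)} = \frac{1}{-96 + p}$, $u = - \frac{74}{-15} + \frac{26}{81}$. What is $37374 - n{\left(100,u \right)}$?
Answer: $\frac{1373569653}{36752} \approx 37374.0$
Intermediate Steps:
$u = \frac{2128}{405}$ ($u = \left(-74\right) \left(- \frac{1}{15}\right) + 26 \cdot \frac{1}{81} = \frac{74}{15} + \frac{26}{81} = \frac{2128}{405} \approx 5.2543$)
$37374 - n{\left(100,u \right)} = 37374 - \frac{1}{-96 + \frac{2128}{405}} = 37374 - \frac{1}{- \frac{36752}{405}} = 37374 - - \frac{405}{36752} = 37374 + \frac{405}{36752} = \frac{1373569653}{36752}$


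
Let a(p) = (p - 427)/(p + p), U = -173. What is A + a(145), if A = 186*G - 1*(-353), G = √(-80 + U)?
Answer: 51044/145 + 186*I*√253 ≈ 352.03 + 2958.5*I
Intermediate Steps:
a(p) = (-427 + p)/(2*p) (a(p) = (-427 + p)/((2*p)) = (-427 + p)*(1/(2*p)) = (-427 + p)/(2*p))
G = I*√253 (G = √(-80 - 173) = √(-253) = I*√253 ≈ 15.906*I)
A = 353 + 186*I*√253 (A = 186*(I*√253) - 1*(-353) = 186*I*√253 + 353 = 353 + 186*I*√253 ≈ 353.0 + 2958.5*I)
A + a(145) = (353 + 186*I*√253) + (½)*(-427 + 145)/145 = (353 + 186*I*√253) + (½)*(1/145)*(-282) = (353 + 186*I*√253) - 141/145 = 51044/145 + 186*I*√253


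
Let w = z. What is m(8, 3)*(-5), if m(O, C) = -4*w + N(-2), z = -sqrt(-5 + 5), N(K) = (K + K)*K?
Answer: -40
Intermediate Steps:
N(K) = 2*K**2 (N(K) = (2*K)*K = 2*K**2)
z = 0 (z = -sqrt(0) = -1*0 = 0)
w = 0
m(O, C) = 8 (m(O, C) = -4*0 + 2*(-2)**2 = 0 + 2*4 = 0 + 8 = 8)
m(8, 3)*(-5) = 8*(-5) = -40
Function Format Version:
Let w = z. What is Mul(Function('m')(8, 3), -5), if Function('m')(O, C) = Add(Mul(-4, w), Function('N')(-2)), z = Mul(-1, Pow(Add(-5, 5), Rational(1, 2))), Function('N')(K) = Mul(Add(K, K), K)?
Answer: -40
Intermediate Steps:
Function('N')(K) = Mul(2, Pow(K, 2)) (Function('N')(K) = Mul(Mul(2, K), K) = Mul(2, Pow(K, 2)))
z = 0 (z = Mul(-1, Pow(0, Rational(1, 2))) = Mul(-1, 0) = 0)
w = 0
Function('m')(O, C) = 8 (Function('m')(O, C) = Add(Mul(-4, 0), Mul(2, Pow(-2, 2))) = Add(0, Mul(2, 4)) = Add(0, 8) = 8)
Mul(Function('m')(8, 3), -5) = Mul(8, -5) = -40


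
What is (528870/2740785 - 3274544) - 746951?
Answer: -734803509647/182719 ≈ -4.0215e+6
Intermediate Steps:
(528870/2740785 - 3274544) - 746951 = (528870*(1/2740785) - 3274544) - 746951 = (35258/182719 - 3274544) - 746951 = -598321369878/182719 - 746951 = -734803509647/182719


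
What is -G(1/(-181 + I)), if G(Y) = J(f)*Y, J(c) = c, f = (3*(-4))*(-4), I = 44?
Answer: 48/137 ≈ 0.35037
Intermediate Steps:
f = 48 (f = -12*(-4) = 48)
G(Y) = 48*Y
-G(1/(-181 + I)) = -48/(-181 + 44) = -48/(-137) = -48*(-1)/137 = -1*(-48/137) = 48/137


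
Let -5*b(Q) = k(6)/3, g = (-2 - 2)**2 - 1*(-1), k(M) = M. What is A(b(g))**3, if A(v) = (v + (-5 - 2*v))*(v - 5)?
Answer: 239483061/15625 ≈ 15327.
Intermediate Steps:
g = 17 (g = (-4)**2 + 1 = 16 + 1 = 17)
b(Q) = -2/5 (b(Q) = -6/(5*3) = -1/5*2 = -2/5)
A(v) = (-5 + v)*(-5 - v) (A(v) = (-5 - v)*(-5 + v) = (-5 + v)*(-5 - v))
A(b(g))**3 = (25 - (-2/5)**2)**3 = (25 - 1*4/25)**3 = (25 - 4/25)**3 = (621/25)**3 = 239483061/15625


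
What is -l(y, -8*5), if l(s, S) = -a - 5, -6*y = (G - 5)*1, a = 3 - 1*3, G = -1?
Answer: 5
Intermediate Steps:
a = 0 (a = 3 - 3 = 0)
y = 1 (y = -(-1 - 5)/6 = -(-1) = -⅙*(-6) = 1)
l(s, S) = -5 (l(s, S) = -1*0 - 5 = 0 - 5 = -5)
-l(y, -8*5) = -1*(-5) = 5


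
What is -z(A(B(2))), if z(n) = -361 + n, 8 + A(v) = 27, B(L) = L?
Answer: 342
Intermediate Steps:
A(v) = 19 (A(v) = -8 + 27 = 19)
-z(A(B(2))) = -(-361 + 19) = -1*(-342) = 342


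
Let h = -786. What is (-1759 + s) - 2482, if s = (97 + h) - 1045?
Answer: -5975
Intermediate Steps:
s = -1734 (s = (97 - 786) - 1045 = -689 - 1045 = -1734)
(-1759 + s) - 2482 = (-1759 - 1734) - 2482 = -3493 - 2482 = -5975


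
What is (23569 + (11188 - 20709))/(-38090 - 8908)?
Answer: -7024/23499 ≈ -0.29891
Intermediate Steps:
(23569 + (11188 - 20709))/(-38090 - 8908) = (23569 - 9521)/(-46998) = 14048*(-1/46998) = -7024/23499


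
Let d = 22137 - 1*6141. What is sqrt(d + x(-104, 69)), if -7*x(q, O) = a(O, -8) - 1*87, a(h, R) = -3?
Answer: sqrt(784434)/7 ≈ 126.53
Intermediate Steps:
d = 15996 (d = 22137 - 6141 = 15996)
x(q, O) = 90/7 (x(q, O) = -(-3 - 1*87)/7 = -(-3 - 87)/7 = -1/7*(-90) = 90/7)
sqrt(d + x(-104, 69)) = sqrt(15996 + 90/7) = sqrt(112062/7) = sqrt(784434)/7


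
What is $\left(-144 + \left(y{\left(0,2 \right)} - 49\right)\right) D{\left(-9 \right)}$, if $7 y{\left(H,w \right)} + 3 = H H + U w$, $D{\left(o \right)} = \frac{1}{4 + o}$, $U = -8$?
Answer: $\frac{274}{7} \approx 39.143$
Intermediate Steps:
$y{\left(H,w \right)} = - \frac{3}{7} - \frac{8 w}{7} + \frac{H^{2}}{7}$ ($y{\left(H,w \right)} = - \frac{3}{7} + \frac{H H - 8 w}{7} = - \frac{3}{7} + \frac{H^{2} - 8 w}{7} = - \frac{3}{7} + \left(- \frac{8 w}{7} + \frac{H^{2}}{7}\right) = - \frac{3}{7} - \frac{8 w}{7} + \frac{H^{2}}{7}$)
$\left(-144 + \left(y{\left(0,2 \right)} - 49\right)\right) D{\left(-9 \right)} = \frac{-144 - \frac{362}{7}}{4 - 9} = \frac{-144 - \frac{362}{7}}{-5} = \left(-144 - \frac{362}{7}\right) \left(- \frac{1}{5}\right) = \left(- \frac{1370}{7}\right) \left(- \frac{1}{5}\right) = \frac{274}{7}$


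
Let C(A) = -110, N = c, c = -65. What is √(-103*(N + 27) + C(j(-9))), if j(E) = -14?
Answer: 2*√951 ≈ 61.677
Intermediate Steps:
N = -65
√(-103*(N + 27) + C(j(-9))) = √(-103*(-65 + 27) - 110) = √(-103*(-38) - 110) = √(3914 - 110) = √3804 = 2*√951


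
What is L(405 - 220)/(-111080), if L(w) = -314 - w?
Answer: 499/111080 ≈ 0.0044923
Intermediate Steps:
L(405 - 220)/(-111080) = (-314 - (405 - 220))/(-111080) = (-314 - 1*185)*(-1/111080) = (-314 - 185)*(-1/111080) = -499*(-1/111080) = 499/111080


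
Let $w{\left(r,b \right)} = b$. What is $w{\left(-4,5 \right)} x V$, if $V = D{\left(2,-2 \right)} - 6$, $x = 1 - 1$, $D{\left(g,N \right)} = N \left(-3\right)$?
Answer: $0$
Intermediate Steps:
$D{\left(g,N \right)} = - 3 N$
$x = 0$
$V = 0$ ($V = \left(-3\right) \left(-2\right) - 6 = 6 - 6 = 0$)
$w{\left(-4,5 \right)} x V = 5 \cdot 0 \cdot 0 = 0 \cdot 0 = 0$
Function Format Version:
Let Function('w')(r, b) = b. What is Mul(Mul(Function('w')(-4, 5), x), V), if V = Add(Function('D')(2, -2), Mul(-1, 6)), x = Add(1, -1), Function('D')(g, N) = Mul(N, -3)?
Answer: 0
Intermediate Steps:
Function('D')(g, N) = Mul(-3, N)
x = 0
V = 0 (V = Add(Mul(-3, -2), Mul(-1, 6)) = Add(6, -6) = 0)
Mul(Mul(Function('w')(-4, 5), x), V) = Mul(Mul(5, 0), 0) = Mul(0, 0) = 0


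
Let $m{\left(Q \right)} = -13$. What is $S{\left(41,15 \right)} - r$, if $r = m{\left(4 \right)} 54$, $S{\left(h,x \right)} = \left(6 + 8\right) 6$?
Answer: $786$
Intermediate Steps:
$S{\left(h,x \right)} = 84$ ($S{\left(h,x \right)} = 14 \cdot 6 = 84$)
$r = -702$ ($r = \left(-13\right) 54 = -702$)
$S{\left(41,15 \right)} - r = 84 - -702 = 84 + 702 = 786$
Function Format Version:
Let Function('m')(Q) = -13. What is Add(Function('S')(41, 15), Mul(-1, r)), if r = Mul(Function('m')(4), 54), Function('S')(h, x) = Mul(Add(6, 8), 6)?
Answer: 786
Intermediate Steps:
Function('S')(h, x) = 84 (Function('S')(h, x) = Mul(14, 6) = 84)
r = -702 (r = Mul(-13, 54) = -702)
Add(Function('S')(41, 15), Mul(-1, r)) = Add(84, Mul(-1, -702)) = Add(84, 702) = 786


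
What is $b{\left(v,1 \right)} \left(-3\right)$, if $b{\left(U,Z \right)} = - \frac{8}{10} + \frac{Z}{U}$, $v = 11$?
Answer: $\frac{117}{55} \approx 2.1273$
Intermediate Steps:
$b{\left(U,Z \right)} = - \frac{4}{5} + \frac{Z}{U}$ ($b{\left(U,Z \right)} = \left(-8\right) \frac{1}{10} + \frac{Z}{U} = - \frac{4}{5} + \frac{Z}{U}$)
$b{\left(v,1 \right)} \left(-3\right) = \left(- \frac{4}{5} + 1 \cdot \frac{1}{11}\right) \left(-3\right) = \left(- \frac{4}{5} + \frac{1}{11}\right) \left(-3\right) = \left(- \frac{39}{55}\right) \left(-3\right) = \frac{117}{55}$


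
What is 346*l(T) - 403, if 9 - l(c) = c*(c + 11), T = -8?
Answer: 11015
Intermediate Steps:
l(c) = 9 - c*(11 + c) (l(c) = 9 - c*(c + 11) = 9 - c*(11 + c))
346*l(T) - 403 = 346*(9 - 1*(-8)² - 11*(-8)) - 403 = 346*(9 - 1*64 + 88) - 403 = 346*(9 - 64 + 88) - 403 = 346*33 - 403 = 11418 - 403 = 11015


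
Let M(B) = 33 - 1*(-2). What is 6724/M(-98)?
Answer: 6724/35 ≈ 192.11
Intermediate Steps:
M(B) = 35 (M(B) = 33 + 2 = 35)
6724/M(-98) = 6724/35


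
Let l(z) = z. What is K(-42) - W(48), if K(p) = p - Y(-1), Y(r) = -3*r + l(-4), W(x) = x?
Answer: -89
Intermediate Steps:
Y(r) = -4 - 3*r (Y(r) = -3*r - 4 = -4 - 3*r)
K(p) = 1 + p (K(p) = p - (-4 - 3*(-1)) = p - (-4 + 3) = p - 1*(-1) = p + 1 = 1 + p)
K(-42) - W(48) = (1 - 42) - 1*48 = -41 - 48 = -89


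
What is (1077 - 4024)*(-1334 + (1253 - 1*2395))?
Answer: 7296772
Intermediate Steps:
(1077 - 4024)*(-1334 + (1253 - 1*2395)) = -2947*(-1334 + (1253 - 2395)) = -2947*(-1334 - 1142) = -2947*(-2476) = 7296772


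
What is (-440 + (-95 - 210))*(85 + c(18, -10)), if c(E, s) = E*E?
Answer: -304705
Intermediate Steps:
c(E, s) = E²
(-440 + (-95 - 210))*(85 + c(18, -10)) = (-440 + (-95 - 210))*(85 + 18²) = (-440 - 305)*(85 + 324) = -745*409 = -304705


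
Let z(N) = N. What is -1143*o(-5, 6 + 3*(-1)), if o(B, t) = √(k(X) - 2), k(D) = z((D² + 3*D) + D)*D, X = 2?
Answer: -1143*√22 ≈ -5361.1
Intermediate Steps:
k(D) = D*(D² + 4*D) (k(D) = ((D² + 3*D) + D)*D = (D² + 4*D)*D = D*(D² + 4*D))
o(B, t) = √22 (o(B, t) = √(2²*(4 + 2) - 2) = √(4*6 - 2) = √(24 - 2) = √22)
-1143*o(-5, 6 + 3*(-1)) = -1143*√22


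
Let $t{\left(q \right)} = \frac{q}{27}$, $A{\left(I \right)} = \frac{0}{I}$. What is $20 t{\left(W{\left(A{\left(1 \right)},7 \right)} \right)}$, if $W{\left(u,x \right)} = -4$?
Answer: $- \frac{80}{27} \approx -2.963$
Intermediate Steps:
$A{\left(I \right)} = 0$
$t{\left(q \right)} = \frac{q}{27}$ ($t{\left(q \right)} = q \frac{1}{27} = \frac{q}{27}$)
$20 t{\left(W{\left(A{\left(1 \right)},7 \right)} \right)} = 20 \cdot \frac{1}{27} \left(-4\right) = 20 \left(- \frac{4}{27}\right) = - \frac{80}{27}$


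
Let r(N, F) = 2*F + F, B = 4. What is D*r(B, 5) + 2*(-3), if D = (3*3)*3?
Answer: 399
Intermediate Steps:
r(N, F) = 3*F
D = 27 (D = 9*3 = 27)
D*r(B, 5) + 2*(-3) = 27*(3*5) + 2*(-3) = 27*15 - 6 = 405 - 6 = 399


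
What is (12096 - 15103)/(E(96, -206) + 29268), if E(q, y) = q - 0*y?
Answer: -3007/29364 ≈ -0.10240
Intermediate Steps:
E(q, y) = q (E(q, y) = q - 5*0 = q + 0 = q)
(12096 - 15103)/(E(96, -206) + 29268) = (12096 - 15103)/(96 + 29268) = -3007/29364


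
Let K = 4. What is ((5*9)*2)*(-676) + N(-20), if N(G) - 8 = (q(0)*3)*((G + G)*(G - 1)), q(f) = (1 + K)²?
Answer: 2168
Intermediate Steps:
q(f) = 25 (q(f) = (1 + 4)² = 5² = 25)
N(G) = 8 + 150*G*(-1 + G) (N(G) = 8 + (25*3)*((G + G)*(G - 1)) = 8 + 75*((2*G)*(-1 + G)) = 8 + 75*(2*G*(-1 + G)) = 8 + 150*G*(-1 + G))
((5*9)*2)*(-676) + N(-20) = ((5*9)*2)*(-676) + (8 - 150*(-20) + 150*(-20)²) = (45*2)*(-676) + (8 + 3000 + 150*400) = 90*(-676) + (8 + 3000 + 60000) = -60840 + 63008 = 2168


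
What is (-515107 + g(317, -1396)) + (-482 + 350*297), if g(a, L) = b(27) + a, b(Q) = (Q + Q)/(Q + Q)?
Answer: -411321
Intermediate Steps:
b(Q) = 1 (b(Q) = (2*Q)/((2*Q)) = (2*Q)*(1/(2*Q)) = 1)
g(a, L) = 1 + a
(-515107 + g(317, -1396)) + (-482 + 350*297) = (-515107 + (1 + 317)) + (-482 + 350*297) = (-515107 + 318) + (-482 + 103950) = -514789 + 103468 = -411321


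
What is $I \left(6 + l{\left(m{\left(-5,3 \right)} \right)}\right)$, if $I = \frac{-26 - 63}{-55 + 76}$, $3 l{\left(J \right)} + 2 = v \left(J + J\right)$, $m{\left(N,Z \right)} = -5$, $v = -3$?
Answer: $- \frac{4094}{63} \approx -64.984$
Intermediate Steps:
$l{\left(J \right)} = - \frac{2}{3} - 2 J$ ($l{\left(J \right)} = - \frac{2}{3} + \frac{\left(-3\right) \left(J + J\right)}{3} = - \frac{2}{3} + \frac{\left(-3\right) 2 J}{3} = - \frac{2}{3} + \frac{\left(-6\right) J}{3} = - \frac{2}{3} - 2 J$)
$I = - \frac{89}{21} \approx -4.2381$
$I \left(6 + l{\left(m{\left(-5,3 \right)} \right)}\right) = - \frac{89 \left(6 - - \frac{28}{3}\right)}{21} = - \frac{89 \left(6 + \left(- \frac{2}{3} + 10\right)\right)}{21} = - \frac{89 \left(6 + \frac{28}{3}\right)}{21} = \left(- \frac{89}{21}\right) \frac{46}{3} = - \frac{4094}{63}$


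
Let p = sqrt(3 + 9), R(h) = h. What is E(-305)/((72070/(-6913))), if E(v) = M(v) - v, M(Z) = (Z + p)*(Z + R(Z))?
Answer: -257654423/14414 + 843386*sqrt(3)/7207 ≈ -17673.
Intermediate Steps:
p = 2*sqrt(3) (p = sqrt(12) = 2*sqrt(3) ≈ 3.4641)
M(Z) = 2*Z*(Z + 2*sqrt(3)) (M(Z) = (Z + 2*sqrt(3))*(Z + Z) = (Z + 2*sqrt(3))*(2*Z) = 2*Z*(Z + 2*sqrt(3)))
E(v) = -v + 2*v*(v + 2*sqrt(3)) (E(v) = 2*v*(v + 2*sqrt(3)) - v = -v + 2*v*(v + 2*sqrt(3)))
E(-305)/((72070/(-6913))) = (-305*(-1 + 2*(-305) + 4*sqrt(3)))/((72070/(-6913))) = (-305*(-1 - 610 + 4*sqrt(3)))/((72070*(-1/6913))) = (-305*(-611 + 4*sqrt(3)))/(-72070/6913) = (186355 - 1220*sqrt(3))*(-6913/72070) = -257654423/14414 + 843386*sqrt(3)/7207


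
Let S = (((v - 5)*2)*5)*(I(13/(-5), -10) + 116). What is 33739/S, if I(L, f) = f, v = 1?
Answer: -33739/4240 ≈ -7.9573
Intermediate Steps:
S = -4240 (S = (((1 - 5)*2)*5)*(-10 + 116) = (-4*2*5)*106 = -8*5*106 = -40*106 = -4240)
33739/S = 33739/(-4240) = 33739*(-1/4240) = -33739/4240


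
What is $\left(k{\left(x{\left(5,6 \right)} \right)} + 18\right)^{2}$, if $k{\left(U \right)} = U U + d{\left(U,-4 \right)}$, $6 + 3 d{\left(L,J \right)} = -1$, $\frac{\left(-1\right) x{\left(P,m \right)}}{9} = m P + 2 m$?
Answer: $\frac{183782832601}{9} \approx 2.042 \cdot 10^{10}$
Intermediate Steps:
$x{\left(P,m \right)} = - 18 m - 9 P m$ ($x{\left(P,m \right)} = - 9 \left(m P + 2 m\right) = - 9 \left(P m + 2 m\right) = - 9 \left(2 m + P m\right) = - 18 m - 9 P m$)
$d{\left(L,J \right)} = - \frac{7}{3}$ ($d{\left(L,J \right)} = -2 + \frac{1}{3} \left(-1\right) = -2 - \frac{1}{3} = - \frac{7}{3}$)
$k{\left(U \right)} = - \frac{7}{3} + U^{2}$ ($k{\left(U \right)} = U U - \frac{7}{3} = U^{2} - \frac{7}{3} = - \frac{7}{3} + U^{2}$)
$\left(k{\left(x{\left(5,6 \right)} \right)} + 18\right)^{2} = \left(\left(- \frac{7}{3} + \left(\left(-9\right) 6 \left(2 + 5\right)\right)^{2}\right) + 18\right)^{2} = \left(\left(- \frac{7}{3} + \left(\left(-9\right) 6 \cdot 7\right)^{2}\right) + 18\right)^{2} = \left(\left(- \frac{7}{3} + \left(-378\right)^{2}\right) + 18\right)^{2} = \left(\left(- \frac{7}{3} + 142884\right) + 18\right)^{2} = \left(\frac{428645}{3} + 18\right)^{2} = \left(\frac{428699}{3}\right)^{2} = \frac{183782832601}{9}$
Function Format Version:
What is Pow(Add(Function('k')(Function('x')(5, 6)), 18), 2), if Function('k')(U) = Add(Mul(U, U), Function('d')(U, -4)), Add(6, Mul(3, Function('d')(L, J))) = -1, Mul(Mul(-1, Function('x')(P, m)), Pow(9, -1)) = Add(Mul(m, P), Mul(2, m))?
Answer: Rational(183782832601, 9) ≈ 2.0420e+10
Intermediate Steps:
Function('x')(P, m) = Add(Mul(-18, m), Mul(-9, P, m)) (Function('x')(P, m) = Mul(-9, Add(Mul(m, P), Mul(2, m))) = Mul(-9, Add(Mul(P, m), Mul(2, m))) = Mul(-9, Add(Mul(2, m), Mul(P, m))) = Add(Mul(-18, m), Mul(-9, P, m)))
Function('d')(L, J) = Rational(-7, 3) (Function('d')(L, J) = Add(-2, Mul(Rational(1, 3), -1)) = Add(-2, Rational(-1, 3)) = Rational(-7, 3))
Function('k')(U) = Add(Rational(-7, 3), Pow(U, 2)) (Function('k')(U) = Add(Mul(U, U), Rational(-7, 3)) = Add(Pow(U, 2), Rational(-7, 3)) = Add(Rational(-7, 3), Pow(U, 2)))
Pow(Add(Function('k')(Function('x')(5, 6)), 18), 2) = Pow(Add(Add(Rational(-7, 3), Pow(Mul(-9, 6, Add(2, 5)), 2)), 18), 2) = Pow(Add(Add(Rational(-7, 3), Pow(Mul(-9, 6, 7), 2)), 18), 2) = Pow(Add(Add(Rational(-7, 3), Pow(-378, 2)), 18), 2) = Pow(Add(Add(Rational(-7, 3), 142884), 18), 2) = Pow(Add(Rational(428645, 3), 18), 2) = Pow(Rational(428699, 3), 2) = Rational(183782832601, 9)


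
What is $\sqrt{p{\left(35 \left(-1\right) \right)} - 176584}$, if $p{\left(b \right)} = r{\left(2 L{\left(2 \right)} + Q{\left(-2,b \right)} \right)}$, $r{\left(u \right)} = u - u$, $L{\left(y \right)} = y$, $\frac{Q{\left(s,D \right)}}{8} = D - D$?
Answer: $2 i \sqrt{44146} \approx 420.22 i$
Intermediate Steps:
$Q{\left(s,D \right)} = 0$ ($Q{\left(s,D \right)} = 8 \left(D - D\right) = 8 \cdot 0 = 0$)
$r{\left(u \right)} = 0$
$p{\left(b \right)} = 0$
$\sqrt{p{\left(35 \left(-1\right) \right)} - 176584} = \sqrt{0 - 176584} = \sqrt{-176584} = 2 i \sqrt{44146}$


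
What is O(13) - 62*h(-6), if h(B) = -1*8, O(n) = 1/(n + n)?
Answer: 12897/26 ≈ 496.04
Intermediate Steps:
O(n) = 1/(2*n)
h(B) = -8
O(13) - 62*h(-6) = (½)/13 - 62*(-8) = (½)*(1/13) + 496 = 1/26 + 496 = 12897/26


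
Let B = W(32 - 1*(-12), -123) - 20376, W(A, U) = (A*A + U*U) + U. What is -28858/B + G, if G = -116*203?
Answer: -40417487/1717 ≈ -23540.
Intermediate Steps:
W(A, U) = U + A² + U² (W(A, U) = (A² + U²) + U = U + A² + U²)
G = -23548
B = -3434 (B = (-123 + (32 - 1*(-12))² + (-123)²) - 20376 = (-123 + (32 + 12)² + 15129) - 20376 = (-123 + 44² + 15129) - 20376 = (-123 + 1936 + 15129) - 20376 = 16942 - 20376 = -3434)
-28858/B + G = -28858/(-3434) - 23548 = -28858*(-1/3434) - 23548 = 14429/1717 - 23548 = -40417487/1717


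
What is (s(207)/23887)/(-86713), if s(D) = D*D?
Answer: -42849/2071313431 ≈ -2.0687e-5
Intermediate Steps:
s(D) = D**2
(s(207)/23887)/(-86713) = (207**2/23887)/(-86713) = (42849*(1/23887))*(-1/86713) = (42849/23887)*(-1/86713) = -42849/2071313431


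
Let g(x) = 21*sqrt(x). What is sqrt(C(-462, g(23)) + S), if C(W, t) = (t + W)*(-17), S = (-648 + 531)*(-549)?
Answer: sqrt(72087 - 357*sqrt(23)) ≈ 265.28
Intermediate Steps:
S = 64233 (S = -117*(-549) = 64233)
C(W, t) = -17*W - 17*t (C(W, t) = (W + t)*(-17) = -17*W - 17*t)
sqrt(C(-462, g(23)) + S) = sqrt((-17*(-462) - 357*sqrt(23)) + 64233) = sqrt((7854 - 357*sqrt(23)) + 64233) = sqrt(72087 - 357*sqrt(23))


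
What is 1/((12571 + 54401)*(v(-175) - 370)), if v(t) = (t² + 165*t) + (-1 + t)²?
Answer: 1/2166946032 ≈ 4.6148e-10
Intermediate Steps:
v(t) = t² + (-1 + t)² + 165*t
1/((12571 + 54401)*(v(-175) - 370)) = 1/((12571 + 54401)*((1 + 2*(-175)² + 163*(-175)) - 370)) = 1/(66972*((1 + 2*30625 - 28525) - 370)) = 1/(66972*((1 + 61250 - 28525) - 370)) = 1/(66972*(32726 - 370)) = (1/66972)/32356 = (1/66972)*(1/32356) = 1/2166946032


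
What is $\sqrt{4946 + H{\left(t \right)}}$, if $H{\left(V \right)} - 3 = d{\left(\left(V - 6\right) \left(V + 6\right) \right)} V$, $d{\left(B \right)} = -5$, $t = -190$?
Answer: $\sqrt{5899} \approx 76.805$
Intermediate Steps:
$H{\left(V \right)} = 3 - 5 V$
$\sqrt{4946 + H{\left(t \right)}} = \sqrt{4946 + \left(3 - -950\right)} = \sqrt{4946 + \left(3 + 950\right)} = \sqrt{4946 + 953} = \sqrt{5899}$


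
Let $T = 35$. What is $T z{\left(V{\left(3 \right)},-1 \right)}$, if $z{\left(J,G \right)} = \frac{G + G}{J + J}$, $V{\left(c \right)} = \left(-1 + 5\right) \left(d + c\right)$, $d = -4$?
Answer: $\frac{35}{4} \approx 8.75$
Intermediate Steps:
$V{\left(c \right)} = -16 + 4 c$ ($V{\left(c \right)} = \left(-1 + 5\right) \left(-4 + c\right) = 4 \left(-4 + c\right) = -16 + 4 c$)
$z{\left(J,G \right)} = \frac{G}{J}$ ($z{\left(J,G \right)} = \frac{2 G}{2 J} = 2 G \frac{1}{2 J} = \frac{G}{J}$)
$T z{\left(V{\left(3 \right)},-1 \right)} = 35 \left(- \frac{1}{-16 + 4 \cdot 3}\right) = 35 \left(- \frac{1}{-16 + 12}\right) = 35 \left(- \frac{1}{-4}\right) = 35 \left(\left(-1\right) \left(- \frac{1}{4}\right)\right) = 35 \cdot \frac{1}{4} = \frac{35}{4}$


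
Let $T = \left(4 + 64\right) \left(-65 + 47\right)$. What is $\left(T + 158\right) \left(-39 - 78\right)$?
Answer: $124722$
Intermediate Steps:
$T = -1224$ ($T = 68 \left(-18\right) = -1224$)
$\left(T + 158\right) \left(-39 - 78\right) = \left(-1224 + 158\right) \left(-39 - 78\right) = \left(-1066\right) \left(-117\right) = 124722$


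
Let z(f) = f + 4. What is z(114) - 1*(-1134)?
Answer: 1252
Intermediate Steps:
z(f) = 4 + f
z(114) - 1*(-1134) = (4 + 114) - 1*(-1134) = 118 + 1134 = 1252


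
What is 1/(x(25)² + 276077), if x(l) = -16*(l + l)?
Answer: 1/916077 ≈ 1.0916e-6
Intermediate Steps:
x(l) = -32*l
1/(x(25)² + 276077) = 1/((-32*25)² + 276077) = 1/((-800)² + 276077) = 1/(640000 + 276077) = 1/916077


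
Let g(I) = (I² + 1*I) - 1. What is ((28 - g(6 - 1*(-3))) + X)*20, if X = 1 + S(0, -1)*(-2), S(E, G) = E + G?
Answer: -1160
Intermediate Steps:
g(I) = -1 + I + I² (g(I) = (I² + I) - 1 = (I + I²) - 1 = -1 + I + I²)
X = 3 (X = 1 + (0 - 1)*(-2) = 1 - 1*(-2) = 1 + 2 = 3)
((28 - g(6 - 1*(-3))) + X)*20 = ((28 - (-1 + (6 - 1*(-3)) + (6 - 1*(-3))²)) + 3)*20 = ((28 - (-1 + (6 + 3) + (6 + 3)²)) + 3)*20 = ((28 - (-1 + 9 + 9²)) + 3)*20 = ((28 - (-1 + 9 + 81)) + 3)*20 = ((28 - 1*89) + 3)*20 = ((28 - 89) + 3)*20 = (-61 + 3)*20 = -58*20 = -1160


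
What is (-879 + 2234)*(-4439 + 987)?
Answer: -4677460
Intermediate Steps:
(-879 + 2234)*(-4439 + 987) = 1355*(-3452) = -4677460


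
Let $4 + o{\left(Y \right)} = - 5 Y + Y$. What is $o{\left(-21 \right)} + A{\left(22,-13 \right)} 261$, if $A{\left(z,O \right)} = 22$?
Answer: $5822$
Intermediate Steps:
$o{\left(Y \right)} = -4 - 4 Y$ ($o{\left(Y \right)} = -4 + \left(- 5 Y + Y\right) = -4 - 4 Y$)
$o{\left(-21 \right)} + A{\left(22,-13 \right)} 261 = \left(-4 - -84\right) + 22 \cdot 261 = \left(-4 + 84\right) + 5742 = 80 + 5742 = 5822$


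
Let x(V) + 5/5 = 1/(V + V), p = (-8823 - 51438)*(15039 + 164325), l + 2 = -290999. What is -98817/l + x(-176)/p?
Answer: 375963724577793689/1107155851583937408 ≈ 0.33958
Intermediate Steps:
l = -291001 (l = -2 - 290999 = -291001)
p = -10808654004 (p = -60261*179364 = -10808654004)
x(V) = -1 + 1/(2*V) (x(V) = -1 + 1/(V + V) = -1 + 1/(2*V))
-98817/l + x(-176)/p = -98817/(-291001) + ((½ - 1*(-176))/(-176))/(-10808654004) = -98817*(-1/291001) - (½ + 176)/176*(-1/10808654004) = 98817/291001 - 1/176*353/2*(-1/10808654004) = 98817/291001 - 353/352*(-1/10808654004) = 98817/291001 + 353/3804646209408 = 375963724577793689/1107155851583937408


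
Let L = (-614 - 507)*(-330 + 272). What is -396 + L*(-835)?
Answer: -54290426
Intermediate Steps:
L = 65018 (L = -1121*(-58) = 65018)
-396 + L*(-835) = -396 + 65018*(-835) = -396 - 54290030 = -54290426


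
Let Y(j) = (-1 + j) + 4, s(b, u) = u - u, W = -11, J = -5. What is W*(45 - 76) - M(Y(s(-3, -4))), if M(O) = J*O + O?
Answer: 353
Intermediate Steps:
s(b, u) = 0
Y(j) = 3 + j
M(O) = -4*O (M(O) = -5*O + O = -4*O)
W*(45 - 76) - M(Y(s(-3, -4))) = -11*(45 - 76) - (-4)*(3 + 0) = -11*(-31) - (-4)*3 = 341 - 1*(-12) = 341 + 12 = 353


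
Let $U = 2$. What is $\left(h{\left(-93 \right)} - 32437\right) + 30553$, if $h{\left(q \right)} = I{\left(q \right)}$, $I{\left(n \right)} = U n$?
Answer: $-2070$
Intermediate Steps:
$I{\left(n \right)} = 2 n$
$h{\left(q \right)} = 2 q$
$\left(h{\left(-93 \right)} - 32437\right) + 30553 = \left(2 \left(-93\right) - 32437\right) + 30553 = \left(-186 - 32437\right) + 30553 = -32623 + 30553 = -2070$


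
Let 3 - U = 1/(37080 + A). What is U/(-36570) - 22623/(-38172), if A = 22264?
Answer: 4090822236709/6903438264480 ≈ 0.59258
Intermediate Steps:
U = 178031/59344 (U = 3 - 1/(37080 + 22264) = 3 - 1/59344 = 178031/59344 ≈ 3.0000)
U/(-36570) - 22623/(-38172) = (178031/59344)/(-36570) - 22623/(-38172) = (178031/59344)*(-1/36570) - 22623*(-1/38172) = -178031/2170210080 + 7541/12724 = 4090822236709/6903438264480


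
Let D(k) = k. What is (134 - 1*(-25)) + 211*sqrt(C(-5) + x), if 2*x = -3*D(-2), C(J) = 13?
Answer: 1003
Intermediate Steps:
x = 3 (x = (-3*(-2))/2 = (1/2)*6 = 3)
(134 - 1*(-25)) + 211*sqrt(C(-5) + x) = (134 - 1*(-25)) + 211*sqrt(13 + 3) = (134 + 25) + 211*sqrt(16) = 159 + 211*4 = 159 + 844 = 1003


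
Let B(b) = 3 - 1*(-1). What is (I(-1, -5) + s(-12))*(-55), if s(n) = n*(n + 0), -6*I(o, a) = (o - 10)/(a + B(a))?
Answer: -46915/6 ≈ -7819.2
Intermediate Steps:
B(b) = 4 (B(b) = 3 + 1 = 4)
I(o, a) = -(-10 + o)/(6*(4 + a)) (I(o, a) = -(o - 10)/(6*(a + 4)) = -(-10 + o)/(6*(4 + a)))
s(n) = n**2 (s(n) = n*n = n**2)
(I(-1, -5) + s(-12))*(-55) = ((10 - 1*(-1))/(6*(4 - 5)) + (-12)**2)*(-55) = ((1/6)*(10 + 1)/(-1) + 144)*(-55) = ((1/6)*(-1)*11 + 144)*(-55) = (-11/6 + 144)*(-55) = (853/6)*(-55) = -46915/6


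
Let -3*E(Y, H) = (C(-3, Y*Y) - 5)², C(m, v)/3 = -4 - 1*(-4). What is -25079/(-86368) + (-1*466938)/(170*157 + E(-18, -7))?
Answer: -118978054997/6913326560 ≈ -17.210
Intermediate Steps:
C(m, v) = 0 (C(m, v) = 3*(-4 - 1*(-4)) = 3*(-4 + 4) = 3*0 = 0)
E(Y, H) = -25/3 (E(Y, H) = -(0 - 5)²/3 = -⅓*(-5)² = -⅓*25 = -25/3)
-25079/(-86368) + (-1*466938)/(170*157 + E(-18, -7)) = -25079/(-86368) + (-1*466938)/(170*157 - 25/3) = -25079*(-1/86368) - 466938/(26690 - 25/3) = 25079/86368 - 466938/80045/3 = 25079/86368 - 466938*3/80045 = 25079/86368 - 1400814/80045 = -118978054997/6913326560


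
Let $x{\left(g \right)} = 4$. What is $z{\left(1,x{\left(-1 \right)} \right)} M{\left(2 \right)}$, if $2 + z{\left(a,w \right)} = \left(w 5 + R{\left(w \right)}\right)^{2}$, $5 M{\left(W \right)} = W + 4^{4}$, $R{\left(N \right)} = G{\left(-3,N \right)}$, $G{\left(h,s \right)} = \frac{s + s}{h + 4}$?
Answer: $\frac{201756}{5} \approx 40351.0$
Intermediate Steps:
$G{\left(h,s \right)} = \frac{2 s}{4 + h}$
$R{\left(N \right)} = 2 N$ ($R{\left(N \right)} = \frac{2 N}{4 - 3} = \frac{2 N}{1} = 2 N 1 = 2 N$)
$M{\left(W \right)} = \frac{256}{5} + \frac{W}{5}$ ($M{\left(W \right)} = \frac{W + 4^{4}}{5} = \frac{W + 256}{5} = \frac{256 + W}{5} = \frac{256}{5} + \frac{W}{5}$)
$z{\left(a,w \right)} = -2 + 49 w^{2}$ ($z{\left(a,w \right)} = -2 + \left(w 5 + 2 w\right)^{2} = -2 + \left(5 w + 2 w\right)^{2} = -2 + \left(7 w\right)^{2} = -2 + 49 w^{2}$)
$z{\left(1,x{\left(-1 \right)} \right)} M{\left(2 \right)} = \left(-2 + 49 \cdot 4^{2}\right) \left(\frac{256}{5} + \frac{1}{5} \cdot 2\right) = \left(-2 + 49 \cdot 16\right) \left(\frac{256}{5} + \frac{2}{5}\right) = \left(-2 + 784\right) \frac{258}{5} = 782 \cdot \frac{258}{5} = \frac{201756}{5}$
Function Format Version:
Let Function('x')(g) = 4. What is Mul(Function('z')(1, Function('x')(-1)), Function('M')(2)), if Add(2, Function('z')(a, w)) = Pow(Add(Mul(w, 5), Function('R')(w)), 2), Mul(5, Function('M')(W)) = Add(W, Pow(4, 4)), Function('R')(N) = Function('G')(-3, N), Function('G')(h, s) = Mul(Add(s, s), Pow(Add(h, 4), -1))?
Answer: Rational(201756, 5) ≈ 40351.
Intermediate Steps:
Function('G')(h, s) = Mul(2, s, Pow(Add(4, h), -1)) (Function('G')(h, s) = Mul(Mul(2, s), Pow(Add(4, h), -1)) = Mul(2, s, Pow(Add(4, h), -1)))
Function('R')(N) = Mul(2, N) (Function('R')(N) = Mul(2, N, Pow(Add(4, -3), -1)) = Mul(2, N, Pow(1, -1)) = Mul(2, N, 1) = Mul(2, N))
Function('M')(W) = Add(Rational(256, 5), Mul(Rational(1, 5), W)) (Function('M')(W) = Mul(Rational(1, 5), Add(W, Pow(4, 4))) = Mul(Rational(1, 5), Add(W, 256)) = Mul(Rational(1, 5), Add(256, W)) = Add(Rational(256, 5), Mul(Rational(1, 5), W)))
Function('z')(a, w) = Add(-2, Mul(49, Pow(w, 2))) (Function('z')(a, w) = Add(-2, Pow(Add(Mul(w, 5), Mul(2, w)), 2)) = Add(-2, Pow(Add(Mul(5, w), Mul(2, w)), 2)) = Add(-2, Pow(Mul(7, w), 2)) = Add(-2, Mul(49, Pow(w, 2))))
Mul(Function('z')(1, Function('x')(-1)), Function('M')(2)) = Mul(Add(-2, Mul(49, Pow(4, 2))), Add(Rational(256, 5), Mul(Rational(1, 5), 2))) = Mul(Add(-2, Mul(49, 16)), Add(Rational(256, 5), Rational(2, 5))) = Mul(Add(-2, 784), Rational(258, 5)) = Mul(782, Rational(258, 5)) = Rational(201756, 5)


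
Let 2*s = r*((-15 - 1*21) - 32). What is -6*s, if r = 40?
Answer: 8160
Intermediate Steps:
s = -1360 (s = (40*((-15 - 1*21) - 32))/2 = (40*((-15 - 21) - 32))/2 = (40*(-36 - 32))/2 = (40*(-68))/2 = (1/2)*(-2720) = -1360)
-6*s = -6*(-1360) = 8160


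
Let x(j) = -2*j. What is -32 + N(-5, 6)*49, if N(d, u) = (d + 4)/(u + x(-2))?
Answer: -369/10 ≈ -36.900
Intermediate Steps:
N(d, u) = (4 + d)/(4 + u) (N(d, u) = (d + 4)/(u - 2*(-2)) = (4 + d)/(u + 4) = (4 + d)/(4 + u))
-32 + N(-5, 6)*49 = -32 + ((4 - 5)/(4 + 6))*49 = -32 + (-1/10)*49 = -32 + ((⅒)*(-1))*49 = -32 - ⅒*49 = -32 - 49/10 = -369/10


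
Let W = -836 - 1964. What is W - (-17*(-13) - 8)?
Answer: -3013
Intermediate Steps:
W = -2800
W - (-17*(-13) - 8) = -2800 - (-17*(-13) - 8) = -2800 - (221 - 8) = -2800 - 1*213 = -2800 - 213 = -3013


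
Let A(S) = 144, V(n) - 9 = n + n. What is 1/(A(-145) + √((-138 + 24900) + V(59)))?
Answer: -144/4153 + √24889/4153 ≈ 0.0033139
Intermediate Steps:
V(n) = 9 + 2*n (V(n) = 9 + (n + n) = 9 + 2*n)
1/(A(-145) + √((-138 + 24900) + V(59))) = 1/(144 + √((-138 + 24900) + (9 + 2*59))) = 1/(144 + √(24762 + (9 + 118))) = 1/(144 + √(24762 + 127)) = 1/(144 + √24889)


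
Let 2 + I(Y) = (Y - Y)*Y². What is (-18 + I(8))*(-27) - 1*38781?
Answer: -38241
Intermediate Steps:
I(Y) = -2 (I(Y) = -2 + (Y - Y)*Y² = -2 + 0*Y² = -2 + 0 = -2)
(-18 + I(8))*(-27) - 1*38781 = (-18 - 2)*(-27) - 1*38781 = -20*(-27) - 38781 = 540 - 38781 = -38241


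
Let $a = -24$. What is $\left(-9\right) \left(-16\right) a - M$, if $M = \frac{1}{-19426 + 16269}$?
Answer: $- \frac{10910591}{3157} \approx -3456.0$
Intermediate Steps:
$M = - \frac{1}{3157}$ ($M = \frac{1}{-3157} = - \frac{1}{3157} \approx -0.00031676$)
$\left(-9\right) \left(-16\right) a - M = \left(-9\right) \left(-16\right) \left(-24\right) - - \frac{1}{3157} = 144 \left(-24\right) + \frac{1}{3157} = -3456 + \frac{1}{3157} = - \frac{10910591}{3157}$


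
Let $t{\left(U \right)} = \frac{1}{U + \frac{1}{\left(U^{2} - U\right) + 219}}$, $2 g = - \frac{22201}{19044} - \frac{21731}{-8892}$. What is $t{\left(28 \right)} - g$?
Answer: $- \frac{1684374881}{2791745658} \approx -0.60334$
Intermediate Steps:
$g = \frac{1503013}{2351934}$ ($g = \frac{- \frac{22201}{19044} - \frac{21731}{-8892}}{2} = \frac{\left(-22201\right) \frac{1}{19044} - - \frac{21731}{8892}}{2} = \frac{- \frac{22201}{19044} + \frac{21731}{8892}}{2} = \frac{1}{2} \cdot \frac{1503013}{1175967} = \frac{1503013}{2351934} \approx 0.63905$)
$t{\left(U \right)} = \frac{1}{U + \frac{1}{219 + U^{2} - U}}$
$t{\left(28 \right)} - g = \frac{219 + 28^{2} - 28}{1 + 28^{3} - 28^{2} + 219 \cdot 28} - \frac{1503013}{2351934} = \frac{219 + 784 - 28}{1 + 21952 - 784 + 6132} - \frac{1503013}{2351934} = \frac{1}{1 + 21952 - 784 + 6132} \cdot 975 - \frac{1503013}{2351934} = \frac{1}{27301} \cdot 975 - \frac{1503013}{2351934} = \frac{975}{27301} - \frac{1503013}{2351934} = - \frac{1684374881}{2791745658}$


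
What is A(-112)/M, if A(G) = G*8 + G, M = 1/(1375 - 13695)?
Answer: 12418560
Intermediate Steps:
M = -1/12320 (M = 1/(-12320) = -1/12320 ≈ -8.1169e-5)
A(G) = 9*G (A(G) = 8*G + G = 9*G)
A(-112)/M = (9*(-112))/(-1/12320) = -1008*(-12320) = 12418560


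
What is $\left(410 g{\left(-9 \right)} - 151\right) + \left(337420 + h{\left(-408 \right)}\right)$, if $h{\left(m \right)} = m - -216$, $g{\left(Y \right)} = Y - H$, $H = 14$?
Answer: $327647$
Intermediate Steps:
$g{\left(Y \right)} = -14 + Y$ ($g{\left(Y \right)} = Y - 14 = -14 + Y$)
$h{\left(m \right)} = 216 + m$ ($h{\left(m \right)} = m + 216 = 216 + m$)
$\left(410 g{\left(-9 \right)} - 151\right) + \left(337420 + h{\left(-408 \right)}\right) = \left(410 \left(-14 - 9\right) - 151\right) + \left(337420 + \left(216 - 408\right)\right) = \left(410 \left(-23\right) - 151\right) + \left(337420 - 192\right) = \left(-9430 - 151\right) + 337228 = -9581 + 337228 = 327647$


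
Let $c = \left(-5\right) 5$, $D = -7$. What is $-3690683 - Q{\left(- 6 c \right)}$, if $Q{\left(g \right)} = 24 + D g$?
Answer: $-3689657$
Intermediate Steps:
$c = -25$
$Q{\left(g \right)} = 24 - 7 g$
$-3690683 - Q{\left(- 6 c \right)} = -3690683 - \left(24 - 7 \left(\left(-6\right) \left(-25\right)\right)\right) = -3690683 - \left(24 - 1050\right) = -3690683 - -1026 = -3690683 + 1026 = -3689657$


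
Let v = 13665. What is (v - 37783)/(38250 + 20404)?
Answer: -12059/29327 ≈ -0.41119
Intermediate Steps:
(v - 37783)/(38250 + 20404) = (13665 - 37783)/(38250 + 20404) = -24118/58654 = -24118*1/58654 = -12059/29327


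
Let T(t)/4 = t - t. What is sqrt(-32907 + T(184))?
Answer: I*sqrt(32907) ≈ 181.4*I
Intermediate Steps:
T(t) = 0 (T(t) = 4*(t - t) = 4*0 = 0)
sqrt(-32907 + T(184)) = sqrt(-32907 + 0) = sqrt(-32907) = I*sqrt(32907)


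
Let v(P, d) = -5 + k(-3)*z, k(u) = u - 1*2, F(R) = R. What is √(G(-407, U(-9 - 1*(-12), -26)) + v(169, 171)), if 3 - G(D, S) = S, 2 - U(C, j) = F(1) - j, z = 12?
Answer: I*√37 ≈ 6.0828*I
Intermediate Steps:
k(u) = -2 + u (k(u) = u - 2 = -2 + u)
U(C, j) = 1 + j (U(C, j) = 2 - (1 - j) = 2 + (-1 + j) = 1 + j)
v(P, d) = -65 (v(P, d) = -5 + (-2 - 3)*12 = -5 - 5*12 = -5 - 60 = -65)
G(D, S) = 3 - S
√(G(-407, U(-9 - 1*(-12), -26)) + v(169, 171)) = √((3 - (1 - 26)) - 65) = √((3 - 1*(-25)) - 65) = √((3 + 25) - 65) = √(28 - 65) = √(-37) = I*√37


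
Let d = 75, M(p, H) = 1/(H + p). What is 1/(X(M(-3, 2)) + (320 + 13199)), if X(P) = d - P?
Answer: 1/13595 ≈ 7.3556e-5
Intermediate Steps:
X(P) = 75 - P
1/(X(M(-3, 2)) + (320 + 13199)) = 1/((75 - 1/(2 - 3)) + (320 + 13199)) = 1/((75 - 1/(-1)) + 13519) = 1/((75 - 1*(-1)) + 13519) = 1/((75 + 1) + 13519) = 1/(76 + 13519) = 1/13595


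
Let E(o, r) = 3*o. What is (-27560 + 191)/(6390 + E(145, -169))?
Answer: -9123/2275 ≈ -4.0101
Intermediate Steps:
(-27560 + 191)/(6390 + E(145, -169)) = (-27560 + 191)/(6390 + 3*145) = -27369/(6390 + 435) = -27369/6825 = -27369*1/6825 = -9123/2275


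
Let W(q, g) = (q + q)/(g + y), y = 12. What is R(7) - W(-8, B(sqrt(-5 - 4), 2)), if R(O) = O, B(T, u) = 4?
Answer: 8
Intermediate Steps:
W(q, g) = 2*q/(12 + g) (W(q, g) = (q + q)/(g + 12) = (2*q)/(12 + g) = 2*q/(12 + g))
R(7) - W(-8, B(sqrt(-5 - 4), 2)) = 7 - 2*(-8)/(12 + 4) = 7 - 2*(-8)/16 = 7 - 1*(-1) = 7 + 1 = 8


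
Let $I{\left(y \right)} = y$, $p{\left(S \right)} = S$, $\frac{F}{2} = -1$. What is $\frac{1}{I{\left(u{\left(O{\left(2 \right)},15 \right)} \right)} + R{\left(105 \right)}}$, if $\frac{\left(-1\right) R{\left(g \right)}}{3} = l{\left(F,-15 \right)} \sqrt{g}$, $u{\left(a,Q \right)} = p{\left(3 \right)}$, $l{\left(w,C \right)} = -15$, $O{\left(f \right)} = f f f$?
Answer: $- \frac{1}{70872} + \frac{5 \sqrt{105}}{23624} \approx 0.0021546$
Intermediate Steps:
$F = -2$ ($F = 2 \left(-1\right) = -2$)
$O{\left(f \right)} = f^{3}$ ($O{\left(f \right)} = f^{2} f = f^{3}$)
$u{\left(a,Q \right)} = 3$
$R{\left(g \right)} = 45 \sqrt{g}$ ($R{\left(g \right)} = - 3 \left(- 15 \sqrt{g}\right) = 45 \sqrt{g}$)
$\frac{1}{I{\left(u{\left(O{\left(2 \right)},15 \right)} \right)} + R{\left(105 \right)}} = \frac{1}{3 + 45 \sqrt{105}}$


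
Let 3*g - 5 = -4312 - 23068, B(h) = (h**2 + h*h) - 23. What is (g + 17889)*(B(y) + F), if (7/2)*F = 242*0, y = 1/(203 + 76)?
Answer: -15690548524/77841 ≈ -2.0157e+5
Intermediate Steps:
y = 1/279 ≈ 0.0035842
B(h) = -23 + 2*h**2 (B(h) = (h**2 + h**2) - 23 = 2*h**2 - 23 = -23 + 2*h**2)
F = 0 (F = 2*(242*0)/7 = (2/7)*0 = 0)
g = -9125 (g = 5/3 + (-4312 - 23068)/3 = 5/3 + (1/3)*(-27380) = 5/3 - 27380/3 = -9125)
(g + 17889)*(B(y) + F) = (-9125 + 17889)*((-23 + 2*(1/279)**2) + 0) = 8764*((-23 + 2*(1/77841)) + 0) = 8764*((-23 + 2/77841) + 0) = 8764*(-1790341/77841 + 0) = 8764*(-1790341/77841) = -15690548524/77841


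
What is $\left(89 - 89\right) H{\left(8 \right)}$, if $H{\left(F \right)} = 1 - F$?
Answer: $0$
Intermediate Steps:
$\left(89 - 89\right) H{\left(8 \right)} = \left(89 - 89\right) \left(1 - 8\right) = 0 \left(1 - 8\right) = 0 \left(-7\right) = 0$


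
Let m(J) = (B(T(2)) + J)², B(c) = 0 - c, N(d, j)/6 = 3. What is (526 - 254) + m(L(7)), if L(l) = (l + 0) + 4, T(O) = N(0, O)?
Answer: 321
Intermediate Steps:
N(d, j) = 18 (N(d, j) = 6*3 = 18)
T(O) = 18
L(l) = 4 + l (L(l) = l + 4 = 4 + l)
B(c) = -c
m(J) = (-18 + J)² (m(J) = (-1*18 + J)² = (-18 + J)²)
(526 - 254) + m(L(7)) = (526 - 254) + (-18 + (4 + 7))² = 272 + (-18 + 11)² = 272 + (-7)² = 272 + 49 = 321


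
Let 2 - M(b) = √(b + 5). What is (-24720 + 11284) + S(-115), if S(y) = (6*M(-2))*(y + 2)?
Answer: -14792 + 678*√3 ≈ -13618.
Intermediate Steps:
M(b) = 2 - √(5 + b) (M(b) = 2 - √(b + 5) = 2 - √(5 + b))
S(y) = (2 + y)*(12 - 6*√3) (S(y) = (6*(2 - √(5 - 2)))*(y + 2) = (6*(2 - √3))*(2 + y) = (12 - 6*√3)*(2 + y) = (2 + y)*(12 - 6*√3))
(-24720 + 11284) + S(-115) = (-24720 + 11284) + 6*(2 - 115)*(2 - √3) = -13436 + 6*(-113)*(2 - √3) = -13436 + (-1356 + 678*√3) = -14792 + 678*√3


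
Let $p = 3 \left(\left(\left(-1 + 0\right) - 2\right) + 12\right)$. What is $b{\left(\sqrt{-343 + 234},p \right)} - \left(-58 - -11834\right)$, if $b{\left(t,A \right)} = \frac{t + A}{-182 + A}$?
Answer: $- \frac{1825307}{155} - \frac{i \sqrt{109}}{155} \approx -11776.0 - 0.067357 i$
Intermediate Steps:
$p = 27$ ($p = 3 \left(\left(-1 - 2\right) + 12\right) = 3 \left(-3 + 12\right) = 3 \cdot 9 = 27$)
$b{\left(t,A \right)} = \frac{A + t}{-182 + A}$
$b{\left(\sqrt{-343 + 234},p \right)} - \left(-58 - -11834\right) = \frac{27 + \sqrt{-343 + 234}}{-182 + 27} - \left(-58 - -11834\right) = \frac{27 + \sqrt{-109}}{-155} - \left(-58 + 11834\right) = - \frac{27 + i \sqrt{109}}{155} - 11776 = \left(- \frac{27}{155} - \frac{i \sqrt{109}}{155}\right) - 11776 = - \frac{1825307}{155} - \frac{i \sqrt{109}}{155}$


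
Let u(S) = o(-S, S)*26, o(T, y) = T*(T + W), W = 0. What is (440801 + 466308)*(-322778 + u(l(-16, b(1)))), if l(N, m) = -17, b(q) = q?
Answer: -285978811776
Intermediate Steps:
o(T, y) = T² (o(T, y) = T*(T + 0) = T*T = T²)
u(S) = 26*S² (u(S) = (-S)²*26 = S²*26 = 26*S²)
(440801 + 466308)*(-322778 + u(l(-16, b(1)))) = (440801 + 466308)*(-322778 + 26*(-17)²) = 907109*(-322778 + 26*289) = 907109*(-322778 + 7514) = 907109*(-315264) = -285978811776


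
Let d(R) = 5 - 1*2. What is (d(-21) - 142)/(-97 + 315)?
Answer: -139/218 ≈ -0.63761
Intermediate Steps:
d(R) = 3 (d(R) = 5 - 2 = 3)
(d(-21) - 142)/(-97 + 315) = (3 - 142)/(-97 + 315) = -139/218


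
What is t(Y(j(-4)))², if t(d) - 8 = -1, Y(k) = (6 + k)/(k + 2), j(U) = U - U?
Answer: 49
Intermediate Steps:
j(U) = 0
Y(k) = (6 + k)/(2 + k)
t(d) = 7 (t(d) = 8 - 1 = 7)
t(Y(j(-4)))² = 7² = 49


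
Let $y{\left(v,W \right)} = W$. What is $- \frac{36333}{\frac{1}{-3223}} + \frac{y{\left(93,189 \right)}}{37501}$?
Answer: $\frac{4391414313948}{37501} \approx 1.171 \cdot 10^{8}$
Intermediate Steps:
$- \frac{36333}{\frac{1}{-3223}} + \frac{y{\left(93,189 \right)}}{37501} = - \frac{36333}{\frac{1}{-3223}} + \frac{189}{37501} = - \frac{36333}{- \frac{1}{3223}} + 189 \cdot \frac{1}{37501} = \left(-36333\right) \left(-3223\right) + \frac{189}{37501} = 117101259 + \frac{189}{37501} = \frac{4391414313948}{37501}$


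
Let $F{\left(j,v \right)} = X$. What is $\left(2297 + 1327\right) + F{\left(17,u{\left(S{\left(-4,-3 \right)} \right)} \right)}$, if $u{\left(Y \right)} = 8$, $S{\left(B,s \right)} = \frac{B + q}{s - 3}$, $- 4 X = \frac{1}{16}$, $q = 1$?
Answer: $\frac{231935}{64} \approx 3624.0$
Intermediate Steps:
$X = - \frac{1}{64}$ ($X = - \frac{1}{4 \cdot 16} = \left(- \frac{1}{4}\right) \frac{1}{16} = - \frac{1}{64} \approx -0.015625$)
$S{\left(B,s \right)} = \frac{1 + B}{-3 + s}$ ($S{\left(B,s \right)} = \frac{B + 1}{s - 3} = \frac{1 + B}{-3 + s}$)
$F{\left(j,v \right)} = - \frac{1}{64}$
$\left(2297 + 1327\right) + F{\left(17,u{\left(S{\left(-4,-3 \right)} \right)} \right)} = \left(2297 + 1327\right) - \frac{1}{64} = 3624 - \frac{1}{64} = \frac{231935}{64}$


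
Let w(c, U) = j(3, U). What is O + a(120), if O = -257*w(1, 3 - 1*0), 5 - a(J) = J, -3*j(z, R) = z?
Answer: 142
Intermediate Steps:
j(z, R) = -z/3
w(c, U) = -1 (w(c, U) = -⅓*3 = -1)
a(J) = 5 - J
O = 257 (O = -257*(-1) = 257)
O + a(120) = 257 + (5 - 1*120) = 257 + (5 - 120) = 257 - 115 = 142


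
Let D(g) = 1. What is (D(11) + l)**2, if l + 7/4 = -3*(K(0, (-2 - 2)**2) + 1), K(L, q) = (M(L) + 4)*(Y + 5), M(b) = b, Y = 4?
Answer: 199809/16 ≈ 12488.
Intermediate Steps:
K(L, q) = 36 + 9*L (K(L, q) = (L + 4)*(4 + 5) = (4 + L)*9 = 36 + 9*L)
l = -451/4 (l = -7/4 - 3*((36 + 9*0) + 1) = -7/4 - 3*((36 + 0) + 1) = -7/4 - 3*(36 + 1) = -7/4 - 3*37 = -7/4 - 111 = -451/4 ≈ -112.75)
(D(11) + l)**2 = (1 - 451/4)**2 = (-447/4)**2 = 199809/16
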